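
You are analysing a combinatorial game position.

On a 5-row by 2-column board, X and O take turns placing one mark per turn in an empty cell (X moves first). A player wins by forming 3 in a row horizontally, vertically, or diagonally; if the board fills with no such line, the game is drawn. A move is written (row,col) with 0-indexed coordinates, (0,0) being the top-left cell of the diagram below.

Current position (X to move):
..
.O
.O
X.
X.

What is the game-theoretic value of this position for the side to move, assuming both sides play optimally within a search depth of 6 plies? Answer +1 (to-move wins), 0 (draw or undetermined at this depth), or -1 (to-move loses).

ply 1, X at ../.O/.O/X./X. | (0,0)=-1→X./.O/.O/X./X.; (0,1)=-1→.X/.O/.O/X./X.; (1,0)=-1→../XO/.O/X./X.; (2,0)=+1→../.O/XO/X./X.*; (3,1)=-1→../.O/.O/XX/X.; (4,1)=-1→../.O/.O/X./XX
ply 2: ../.O/XO/X./X. is terminal -1 (O); from ../.O/.O/X./X. depth 6

value(../.O/.O/X./X., X) = +1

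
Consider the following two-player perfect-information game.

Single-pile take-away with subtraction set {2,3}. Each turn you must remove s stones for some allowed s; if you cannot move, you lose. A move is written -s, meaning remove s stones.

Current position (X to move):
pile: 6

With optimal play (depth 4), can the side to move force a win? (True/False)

ply 1, X at 6 | -2=-1→4*; -3=-1→3
ply 2, O at 4 | -2=-1→2; -3=+1→1*
ply 3: 1 is terminal -1 (X); from 6 depth 4

X winning at [6]: False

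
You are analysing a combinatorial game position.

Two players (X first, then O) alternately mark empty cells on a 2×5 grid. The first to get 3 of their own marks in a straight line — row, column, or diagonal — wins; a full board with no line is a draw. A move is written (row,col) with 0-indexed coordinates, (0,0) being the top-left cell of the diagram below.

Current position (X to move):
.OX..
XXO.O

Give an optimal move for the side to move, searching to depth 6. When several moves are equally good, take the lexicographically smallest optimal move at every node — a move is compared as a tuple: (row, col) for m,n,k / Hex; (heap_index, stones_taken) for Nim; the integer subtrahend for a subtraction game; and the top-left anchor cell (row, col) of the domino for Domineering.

X's best at [.OX../XXO.O]: (1,3)

p1 X@[.OX../XXO.O]: (0,0)[XOX../XXO.O]-1 (0,3)[.OXX./XXO.O]-1 (0,4)[.OX.X/XXO.O]-1 (1,3)[.OX../XXOXO]+0*
p2 O@[.OX../XXOXO]: (0,0)[OOX../XXOXO]+0* (0,3)[.OXO./XXOXO]+0 (0,4)[.OX.O/XXOXO]+0
p3 X@[OOX../XXOXO]: (0,3)[OOXX./XXOXO]+0* (0,4)[OOX.X/XXOXO]+0
p4 O@[OOXX./XXOXO]: (0,4)[OOXXO/XXOXO]+0*
p5 X@[OOXXO/XXOXO] terminal +0; root [.OX../XXO.O] d6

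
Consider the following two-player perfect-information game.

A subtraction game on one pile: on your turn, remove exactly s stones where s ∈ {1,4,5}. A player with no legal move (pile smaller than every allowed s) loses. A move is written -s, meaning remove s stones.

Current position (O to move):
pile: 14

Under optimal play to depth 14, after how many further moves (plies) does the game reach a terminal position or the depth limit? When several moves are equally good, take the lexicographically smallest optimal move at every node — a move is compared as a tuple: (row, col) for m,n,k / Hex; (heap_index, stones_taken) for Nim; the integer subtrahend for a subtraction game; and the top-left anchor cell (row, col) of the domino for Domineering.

PV length from [14]: 7 plies

ply 1, O at 14 | -1=-1→13; -4=+1→10*; -5=-1→9
ply 2, X at 10 | -1=-1→9*; -4=-1→6; -5=-1→5
ply 3, O at 9 | -1=+1→8*; -4=-1→5; -5=-1→4
ply 4, X at 8 | -1=-1→7*; -4=-1→4; -5=-1→3
ply 5, O at 7 | -1=-1→6; -4=-1→3; -5=+1→2*
ply 6, X at 2 | -1=-1→1*
ply 7, O at 1 | -1=+1→0*
ply 8: 0 is terminal -1 (X); from 14 depth 14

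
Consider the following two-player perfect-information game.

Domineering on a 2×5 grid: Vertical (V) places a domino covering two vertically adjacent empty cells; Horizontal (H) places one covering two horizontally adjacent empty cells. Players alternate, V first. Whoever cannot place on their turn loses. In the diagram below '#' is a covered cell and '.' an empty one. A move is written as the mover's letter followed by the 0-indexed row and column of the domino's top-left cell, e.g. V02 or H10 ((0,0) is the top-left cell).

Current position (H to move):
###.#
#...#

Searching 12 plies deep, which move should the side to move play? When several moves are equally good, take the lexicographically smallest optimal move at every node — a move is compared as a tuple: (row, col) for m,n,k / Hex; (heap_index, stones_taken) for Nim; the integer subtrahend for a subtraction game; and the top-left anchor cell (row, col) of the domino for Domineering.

p1 H@[###.#/#...#]: H11[###.#/###.#]-1 H12[###.#/#.###]+1*
p2 V@[###.#/#.###] terminal -1; root [###.#/#...#] d12

H's best at [###.#/#...#]: H12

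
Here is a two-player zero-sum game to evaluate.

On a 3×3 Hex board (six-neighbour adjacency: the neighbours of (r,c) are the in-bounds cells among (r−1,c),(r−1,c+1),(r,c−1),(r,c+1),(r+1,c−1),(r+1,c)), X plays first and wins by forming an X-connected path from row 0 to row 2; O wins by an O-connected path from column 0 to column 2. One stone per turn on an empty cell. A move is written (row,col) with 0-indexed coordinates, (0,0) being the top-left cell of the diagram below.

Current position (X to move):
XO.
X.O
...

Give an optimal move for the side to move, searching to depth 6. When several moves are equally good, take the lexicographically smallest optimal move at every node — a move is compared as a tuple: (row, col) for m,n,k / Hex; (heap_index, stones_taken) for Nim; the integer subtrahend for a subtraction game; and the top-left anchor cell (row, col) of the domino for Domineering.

p1 X@[XO./X.O/...]: (0,2)[XOX/X.O/...]-1 (1,1)[XO./XXO/...]+1* (2,0)[XO./X.O/X..]+1 (2,1)[XO./X.O/.X.]+1 (2,2)[XO./X.O/..X]-1
p2 O@[XO./XXO/...]: (0,2)[XOO/XXO/...]-1* (2,0)[XO./XXO/O..]-1 (2,1)[XO./XXO/.O.]-1 (2,2)[XO./XXO/..O]-1
p3 X@[XOO/XXO/...]: (2,0)[XOO/XXO/X..]+1* (2,1)[XOO/XXO/.X.]+1 (2,2)[XOO/XXO/..X]+1
p4 O@[XOO/XXO/X..] terminal -1; root [XO./X.O/...] d6

X's best at [XO./X.O/...]: (1,1)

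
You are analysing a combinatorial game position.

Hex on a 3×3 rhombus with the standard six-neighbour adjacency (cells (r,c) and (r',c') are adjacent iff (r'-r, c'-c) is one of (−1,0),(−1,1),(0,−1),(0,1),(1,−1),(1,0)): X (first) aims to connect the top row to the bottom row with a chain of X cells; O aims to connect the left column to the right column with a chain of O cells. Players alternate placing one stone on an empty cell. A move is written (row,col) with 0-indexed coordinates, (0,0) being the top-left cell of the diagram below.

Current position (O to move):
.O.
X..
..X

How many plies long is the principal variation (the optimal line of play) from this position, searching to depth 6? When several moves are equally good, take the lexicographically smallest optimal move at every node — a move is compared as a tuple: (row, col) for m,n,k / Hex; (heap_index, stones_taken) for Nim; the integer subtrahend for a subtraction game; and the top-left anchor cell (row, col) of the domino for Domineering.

PV length from [.O./X../..X]: 5 plies

p1 O@[.O./X../..X]: (0,0)[OO./X../..X]-1 (0,2)[.OO/X../..X]-1 (1,1)[.O./XO./..X]+1* (1,2)[.O./X.O/..X]-1 (2,0)[.O./X../O.X]-1 (2,1)[.O./X../.OX]-1
p2 X@[.O./XO./..X]: (0,0)[XO./XO./..X]-1* (0,2)[.OX/XO./..X]-1 (1,2)[.O./XOX/..X]-1 (2,0)[.O./XO./X.X]-1 (2,1)[.O./XO./.XX]-1
p3 O@[XO./XO./..X]: (0,2)[XOO/XO./..X]-1 (1,2)[XO./XOO/..X]-1 (2,0)[XO./XO./O.X]+1* (2,1)[XO./XO./.OX]-1
p4 X@[XO./XO./O.X]: (0,2)[XOX/XO./O.X]-1* (1,2)[XO./XOX/O.X]-1 (2,1)[XO./XO./OXX]-1
p5 O@[XOX/XO./O.X]: (1,2)[XOX/XOO/O.X]+1* (2,1)[XOX/XO./OOX]-1
p6 X@[XOX/XOO/O.X] terminal -1; root [.O./X../..X] d6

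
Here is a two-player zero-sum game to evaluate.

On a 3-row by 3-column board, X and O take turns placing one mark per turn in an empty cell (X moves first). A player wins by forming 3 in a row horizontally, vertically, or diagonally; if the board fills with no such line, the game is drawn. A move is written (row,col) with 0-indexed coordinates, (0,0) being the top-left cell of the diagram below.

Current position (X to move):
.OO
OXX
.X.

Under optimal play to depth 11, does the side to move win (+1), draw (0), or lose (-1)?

value(.OO/OXX/.X., X) = 0

p1 X@[.OO/OXX/.X.]: (0,0)[XOO/OXX/.X.]+0* (2,0)[.OO/OXX/XX.]-1 (2,2)[.OO/OXX/.XX]-1
p2 O@[XOO/OXX/.X.]: (2,0)[XOO/OXX/OX.]-1 (2,2)[XOO/OXX/.XO]+0*
p3 X@[XOO/OXX/.XO]: (2,0)[XOO/OXX/XXO]+0*
p4 O@[XOO/OXX/XXO] terminal +0; root [.OO/OXX/.X.] d11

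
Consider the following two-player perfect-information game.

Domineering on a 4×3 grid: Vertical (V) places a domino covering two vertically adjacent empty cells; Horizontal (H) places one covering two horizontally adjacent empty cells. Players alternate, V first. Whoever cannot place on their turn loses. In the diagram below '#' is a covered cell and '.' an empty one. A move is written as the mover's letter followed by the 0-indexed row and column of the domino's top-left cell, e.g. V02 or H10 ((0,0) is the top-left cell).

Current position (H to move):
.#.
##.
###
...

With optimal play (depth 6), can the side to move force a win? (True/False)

[.#./##./###/...] H move#1: H30:-1/.#./##./###/##.*, H31:-1/.#./##./###/.##
[.#./##./###/##.] V move#2: V02:+1/.##/###/###/##.*
[.##/###/###/##.] end (terminal -1, H#3); searched .#./##./###/... to 6

H winning at [.#./##./###/...]: False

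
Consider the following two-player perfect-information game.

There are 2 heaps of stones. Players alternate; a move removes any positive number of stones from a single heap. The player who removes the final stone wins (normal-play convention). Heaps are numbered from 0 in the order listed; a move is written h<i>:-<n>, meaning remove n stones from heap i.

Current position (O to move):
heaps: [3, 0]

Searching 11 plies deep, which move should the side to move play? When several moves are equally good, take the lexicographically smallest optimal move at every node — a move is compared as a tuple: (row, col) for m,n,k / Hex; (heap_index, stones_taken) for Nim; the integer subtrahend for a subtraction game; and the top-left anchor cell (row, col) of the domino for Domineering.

O's best at [(3,0)]: h0:-3

p1 O@[(3,0)]: h0:-1[(2,0)]-1 h0:-2[(1,0)]-1 h0:-3[(0,0)]+1*
p2 X@[(0,0)] terminal -1; root [(3,0)] d11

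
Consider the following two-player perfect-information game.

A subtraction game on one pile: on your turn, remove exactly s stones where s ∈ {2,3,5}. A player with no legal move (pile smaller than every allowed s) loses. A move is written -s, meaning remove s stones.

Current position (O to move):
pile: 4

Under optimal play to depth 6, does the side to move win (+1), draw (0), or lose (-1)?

value(4, O) = +1

ply 1, O at 4 | -2=-1→2; -3=+1→1*
ply 2: 1 is terminal -1 (X); from 4 depth 6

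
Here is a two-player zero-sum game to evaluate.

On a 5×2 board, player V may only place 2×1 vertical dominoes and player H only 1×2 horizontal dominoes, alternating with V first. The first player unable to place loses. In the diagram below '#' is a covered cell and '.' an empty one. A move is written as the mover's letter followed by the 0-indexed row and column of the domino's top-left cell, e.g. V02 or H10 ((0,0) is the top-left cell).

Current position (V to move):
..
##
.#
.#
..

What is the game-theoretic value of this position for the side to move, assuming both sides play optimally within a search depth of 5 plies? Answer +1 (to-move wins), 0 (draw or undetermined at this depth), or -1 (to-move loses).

value(../##/.#/.#/.., V) = -1

p1 V@[../##/.#/.#/..]: V20[../##/##/##/..]-1* V30[../##/.#/##/#.]-1
p2 H@[../##/##/##/..]: H00[##/##/##/##/..]+1* H40[../##/##/##/##]+1
p3 V@[##/##/##/##/..] terminal -1; root [../##/.#/.#/..] d5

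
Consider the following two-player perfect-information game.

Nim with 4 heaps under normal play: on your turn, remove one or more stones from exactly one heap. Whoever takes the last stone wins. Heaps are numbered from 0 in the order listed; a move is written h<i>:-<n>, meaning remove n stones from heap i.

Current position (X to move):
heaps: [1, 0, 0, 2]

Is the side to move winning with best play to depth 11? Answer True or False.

ply 1, X at (1,0,0,2) | h0:-1=-1→(0,0,0,2); h3:-1=+1→(1,0,0,1)*; h3:-2=-1→(1,0,0,0)
ply 2, O at (1,0,0,1) | h0:-1=-1→(0,0,0,1)*; h3:-1=-1→(1,0,0,0)
ply 3, X at (0,0,0,1) | h3:-1=+1→(0,0,0,0)*
ply 4: (0,0,0,0) is terminal -1 (O); from (1,0,0,2) depth 11

X winning at [(1,0,0,2)]: True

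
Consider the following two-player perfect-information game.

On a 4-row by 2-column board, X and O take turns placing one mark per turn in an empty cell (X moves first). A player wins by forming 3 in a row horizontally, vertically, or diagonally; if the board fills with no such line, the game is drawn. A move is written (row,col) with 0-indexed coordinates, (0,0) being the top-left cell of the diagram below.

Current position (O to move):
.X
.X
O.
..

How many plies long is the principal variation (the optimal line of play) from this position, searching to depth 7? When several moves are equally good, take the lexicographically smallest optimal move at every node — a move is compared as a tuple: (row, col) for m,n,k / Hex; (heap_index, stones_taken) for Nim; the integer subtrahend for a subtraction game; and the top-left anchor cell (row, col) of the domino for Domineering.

PV length from [.X/.X/O./..]: 5 plies

p1 O@[.X/.X/O./..]: (0,0)[OX/.X/O./..]-1 (1,0)[.X/OX/O./..]-1 (2,1)[.X/.X/OO/..]+0* (3,0)[.X/.X/O./O.]-1 (3,1)[.X/.X/O./.O]-1
p2 X@[.X/.X/OO/..]: (0,0)[XX/.X/OO/..]+0* (1,0)[.X/XX/OO/..]+0 (3,0)[.X/.X/OO/X.]+0 (3,1)[.X/.X/OO/.X]-1
p3 O@[XX/.X/OO/..]: (1,0)[XX/OX/OO/..]+0* (3,0)[XX/.X/OO/O.]+0 (3,1)[XX/.X/OO/.O]+0
p4 X@[XX/OX/OO/..]: (3,0)[XX/OX/OO/X.]+0* (3,1)[XX/OX/OO/.X]-1
p5 O@[XX/OX/OO/X.]: (3,1)[XX/OX/OO/XO]+0*
p6 X@[XX/OX/OO/XO] terminal +0; root [.X/.X/O./..] d7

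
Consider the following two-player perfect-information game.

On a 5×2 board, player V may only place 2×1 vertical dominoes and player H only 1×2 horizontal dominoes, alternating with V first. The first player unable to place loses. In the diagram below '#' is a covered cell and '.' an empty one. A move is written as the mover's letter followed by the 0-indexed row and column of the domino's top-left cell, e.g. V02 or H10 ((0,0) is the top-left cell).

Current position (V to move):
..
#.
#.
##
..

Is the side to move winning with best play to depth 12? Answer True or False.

p1 V@[../#./#./##/..]: V01[.#/##/#./##/..]-1* V11[../##/##/##/..]-1
p2 H@[.#/##/#./##/..]: H40[.#/##/#./##/##]+1*
p3 V@[.#/##/#./##/##] terminal -1; root [../#./#./##/..] d12

V winning at [../#./#./##/..]: False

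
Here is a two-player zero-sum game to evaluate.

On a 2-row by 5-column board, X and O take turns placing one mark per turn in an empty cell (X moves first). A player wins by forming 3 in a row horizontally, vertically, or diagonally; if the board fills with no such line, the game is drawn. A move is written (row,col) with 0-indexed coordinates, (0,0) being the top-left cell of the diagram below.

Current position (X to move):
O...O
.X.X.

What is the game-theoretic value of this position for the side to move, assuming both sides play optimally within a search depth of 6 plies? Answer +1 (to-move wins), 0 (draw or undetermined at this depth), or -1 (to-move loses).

value(O...O/.X.X., X) = +1

[O...O/.X.X.] X move#1: (0,1):+0/OX..O/.X.X., (0,2):+0/O.X.O/.X.X., (0,3):+0/O..XO/.X.X., (1,0):+0/O...O/XX.X., (1,2):+1/O...O/.XXX.*, (1,4):+0/O...O/.X.XX
[O...O/.XXX.] end (terminal -1, O#2); searched O...O/.X.X. to 6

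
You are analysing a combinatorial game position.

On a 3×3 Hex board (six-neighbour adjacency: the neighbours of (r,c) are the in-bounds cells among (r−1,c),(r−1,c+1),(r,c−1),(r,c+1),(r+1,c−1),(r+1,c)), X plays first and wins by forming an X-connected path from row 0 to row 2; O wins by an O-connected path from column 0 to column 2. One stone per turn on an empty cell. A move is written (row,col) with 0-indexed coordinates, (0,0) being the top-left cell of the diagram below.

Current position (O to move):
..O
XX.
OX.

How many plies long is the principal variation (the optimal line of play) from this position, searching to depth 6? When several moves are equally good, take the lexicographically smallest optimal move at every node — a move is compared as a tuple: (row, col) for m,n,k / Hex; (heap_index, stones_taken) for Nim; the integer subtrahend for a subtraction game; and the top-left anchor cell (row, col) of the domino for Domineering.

PV length from [..O/XX./OX.]: 2 plies

[..O/XX./OX.] O move#1: (0,0):-1/O.O/XX./OX.*, (0,1):-1/.OO/XX./OX., (1,2):-1/..O/XXO/OX., (2,2):-1/..O/XX./OXO
[O.O/XX./OX.] X move#2: (0,1):+1/OXO/XX./OX.*, (1,2):-1/O.O/XXX/OX., (2,2):-1/O.O/XX./OXX
[OXO/XX./OX.] end (terminal -1, O#3); searched ..O/XX./OX. to 6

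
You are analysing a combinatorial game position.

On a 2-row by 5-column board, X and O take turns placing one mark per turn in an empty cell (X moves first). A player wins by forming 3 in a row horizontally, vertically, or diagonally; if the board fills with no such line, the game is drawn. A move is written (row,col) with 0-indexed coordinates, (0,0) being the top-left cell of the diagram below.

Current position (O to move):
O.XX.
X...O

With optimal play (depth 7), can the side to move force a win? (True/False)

O winning at [O.XX./X...O]: False

ply 1, O at O.XX./X...O | (0,1)=-1→OOXX./X...O*; (0,4)=-1→O.XXO/X...O; (1,1)=-1→O.XX./XO..O; (1,2)=-1→O.XX./X.O.O; (1,3)=-1→O.XX./X..OO
ply 2, X at OOXX./X...O | (0,4)=+1→OOXXX/X...O*; (1,1)=+1→OOXX./XX..O; (1,2)=+1→OOXX./X.X.O; (1,3)=+0→OOXX./X..XO
ply 3: OOXXX/X...O is terminal -1 (O); from O.XX./X...O depth 7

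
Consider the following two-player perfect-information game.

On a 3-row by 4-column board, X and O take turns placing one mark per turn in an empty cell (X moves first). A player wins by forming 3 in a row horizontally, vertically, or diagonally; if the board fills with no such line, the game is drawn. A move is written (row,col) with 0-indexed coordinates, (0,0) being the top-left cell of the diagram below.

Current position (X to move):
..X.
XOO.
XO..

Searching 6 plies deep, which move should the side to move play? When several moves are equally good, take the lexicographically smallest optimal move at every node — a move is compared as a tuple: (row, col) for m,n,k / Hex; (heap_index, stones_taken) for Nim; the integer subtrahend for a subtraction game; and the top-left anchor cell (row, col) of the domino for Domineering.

X's best at [..X./XOO./XO..]: (0,0)

p1 X@[..X./XOO./XO..]: (0,0)[X.X./XOO./XO..]+1* (0,1)[.XX./XOO./XO..]-1 (0,3)[..XX/XOO./XO..]-1 (1,3)[..X./XOOX/XO..]-1 (2,2)[..X./XOO./XOX.]-1 (2,3)[..X./XOO./XO.X]-1
p2 O@[X.X./XOO./XO..] terminal -1; root [..X./XOO./XO..] d6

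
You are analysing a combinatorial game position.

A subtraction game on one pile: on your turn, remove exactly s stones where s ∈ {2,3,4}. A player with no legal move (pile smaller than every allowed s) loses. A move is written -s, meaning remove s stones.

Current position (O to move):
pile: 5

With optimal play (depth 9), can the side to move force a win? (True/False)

O winning at [5]: True

p1 O@[5]: -2[3]-1 -3[2]-1 -4[1]+1*
p2 X@[1] terminal -1; root [5] d9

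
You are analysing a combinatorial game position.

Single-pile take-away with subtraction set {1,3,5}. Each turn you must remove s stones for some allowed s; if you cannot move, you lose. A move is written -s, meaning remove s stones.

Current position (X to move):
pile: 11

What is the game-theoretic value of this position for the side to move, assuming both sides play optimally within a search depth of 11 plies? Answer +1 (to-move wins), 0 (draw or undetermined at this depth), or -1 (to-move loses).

value(11, X) = +1

[11] X move#1: -1:+1/10*, -3:+1/8, -5:+1/6
[10] O move#2: -1:-1/9*, -3:-1/7, -5:-1/5
[9] X move#3: -1:+1/8*, -3:+1/6, -5:+1/4
[8] O move#4: -1:-1/7*, -3:-1/5, -5:-1/3
[7] X move#5: -1:+1/6*, -3:+1/4, -5:+1/2
[6] O move#6: -1:-1/5*, -3:-1/3, -5:-1/1
[5] X move#7: -1:+1/4*, -3:+1/2, -5:+1/0
[4] O move#8: -1:-1/3*, -3:-1/1
[3] X move#9: -1:+1/2*, -3:+1/0
[2] O move#10: -1:-1/1*
[1] X move#11: -1:+1/0*
[0] end (terminal -1, O#12); searched 11 to 11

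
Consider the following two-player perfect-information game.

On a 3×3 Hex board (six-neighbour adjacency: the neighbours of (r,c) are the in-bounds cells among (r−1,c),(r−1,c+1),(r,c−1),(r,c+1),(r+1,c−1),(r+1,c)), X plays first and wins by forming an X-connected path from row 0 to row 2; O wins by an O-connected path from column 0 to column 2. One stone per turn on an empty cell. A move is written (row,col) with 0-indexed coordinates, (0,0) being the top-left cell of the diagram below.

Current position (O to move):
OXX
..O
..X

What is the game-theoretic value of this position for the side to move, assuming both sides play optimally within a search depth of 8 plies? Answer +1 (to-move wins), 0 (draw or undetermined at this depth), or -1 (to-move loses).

p1 O@[OXX/..O/..X]: (1,0)[OXX/O.O/..X]-1 (1,1)[OXX/.OO/..X]+1* (2,0)[OXX/..O/O.X]+1 (2,1)[OXX/..O/.OX]-1
p2 X@[OXX/.OO/..X]: (1,0)[OXX/XOO/..X]-1* (2,0)[OXX/.OO/X.X]-1 (2,1)[OXX/.OO/.XX]-1
p3 O@[OXX/XOO/..X]: (2,0)[OXX/XOO/O.X]+1* (2,1)[OXX/XOO/.OX]-1
p4 X@[OXX/XOO/O.X] terminal -1; root [OXX/..O/..X] d8

value(OXX/..O/..X, O) = +1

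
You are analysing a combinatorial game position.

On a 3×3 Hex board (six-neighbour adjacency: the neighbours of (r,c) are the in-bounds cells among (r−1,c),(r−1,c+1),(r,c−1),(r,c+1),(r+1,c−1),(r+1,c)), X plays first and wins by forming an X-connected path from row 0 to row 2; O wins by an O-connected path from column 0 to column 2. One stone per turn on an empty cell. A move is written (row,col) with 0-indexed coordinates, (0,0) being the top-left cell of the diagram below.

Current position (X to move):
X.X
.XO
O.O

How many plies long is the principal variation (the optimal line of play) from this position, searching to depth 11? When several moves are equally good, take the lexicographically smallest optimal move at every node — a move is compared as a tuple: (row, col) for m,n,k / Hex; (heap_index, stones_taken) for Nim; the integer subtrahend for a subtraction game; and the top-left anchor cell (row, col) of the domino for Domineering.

[X.X/.XO/O.O] X move#1: (0,1):-1/XXX/.XO/O.O, (1,0):-1/X.X/XXO/O.O, (2,1):+1/X.X/.XO/OXO*
[X.X/.XO/OXO] end (terminal -1, O#2); searched X.X/.XO/O.O to 11

PV length from [X.X/.XO/O.O]: 1 ply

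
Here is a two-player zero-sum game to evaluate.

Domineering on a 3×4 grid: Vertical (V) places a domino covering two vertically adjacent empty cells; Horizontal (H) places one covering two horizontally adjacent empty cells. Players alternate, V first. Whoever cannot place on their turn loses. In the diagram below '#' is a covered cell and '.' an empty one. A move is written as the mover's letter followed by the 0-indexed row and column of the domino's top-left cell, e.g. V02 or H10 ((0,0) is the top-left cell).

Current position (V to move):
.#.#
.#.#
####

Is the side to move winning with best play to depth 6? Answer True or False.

ply 1, V at .#.#/.#.#/#### | V00=+1→##.#/##.#/####*; V02=+1→.###/.###/####
ply 2: ##.#/##.#/#### is terminal -1 (H); from .#.#/.#.#/#### depth 6

V winning at [.#.#/.#.#/####]: True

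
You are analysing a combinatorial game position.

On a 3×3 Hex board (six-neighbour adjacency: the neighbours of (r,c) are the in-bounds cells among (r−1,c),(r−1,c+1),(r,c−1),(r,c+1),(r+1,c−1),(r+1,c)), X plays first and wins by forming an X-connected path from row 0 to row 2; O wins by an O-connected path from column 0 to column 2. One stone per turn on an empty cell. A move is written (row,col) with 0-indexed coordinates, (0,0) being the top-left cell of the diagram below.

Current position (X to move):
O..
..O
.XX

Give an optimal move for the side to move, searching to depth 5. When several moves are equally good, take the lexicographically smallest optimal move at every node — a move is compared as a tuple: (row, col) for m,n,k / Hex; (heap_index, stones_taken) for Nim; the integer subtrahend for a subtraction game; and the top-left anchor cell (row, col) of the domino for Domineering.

X's best at [O../..O/.XX]: (1,1)

[O../..O/.XX] X move#1: (0,1):-1/OX./..O/.XX, (0,2):-1/O.X/..O/.XX, (1,0):-1/O../X.O/.XX, (1,1):+1/O../.XO/.XX*, (2,0):-1/O../..O/XXX
[O../.XO/.XX] O move#2: (0,1):-1/OO./.XO/.XX*, (0,2):-1/O.O/.XO/.XX, (1,0):-1/O../OXO/.XX, (2,0):-1/O../.XO/OXX
[OO./.XO/.XX] X move#3: (0,2):+1/OOX/.XO/.XX*, (1,0):-1/OO./XXO/.XX, (2,0):-1/OO./.XO/XXX
[OOX/.XO/.XX] end (terminal -1, O#4); searched O../..O/.XX to 5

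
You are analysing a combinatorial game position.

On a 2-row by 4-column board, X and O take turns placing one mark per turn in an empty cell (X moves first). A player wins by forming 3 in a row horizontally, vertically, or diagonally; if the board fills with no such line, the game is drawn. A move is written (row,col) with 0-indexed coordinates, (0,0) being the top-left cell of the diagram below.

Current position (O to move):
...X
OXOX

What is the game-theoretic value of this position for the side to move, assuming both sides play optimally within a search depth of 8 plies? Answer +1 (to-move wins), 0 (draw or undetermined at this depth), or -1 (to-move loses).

value(...X/OXOX, O) = 0

[...X/OXOX] O move#1: (0,0):+0/O..X/OXOX*, (0,1):+0/.O.X/OXOX, (0,2):+0/..OX/OXOX
[O..X/OXOX] X move#2: (0,1):+0/OX.X/OXOX*, (0,2):+0/O.XX/OXOX
[OX.X/OXOX] O move#3: (0,2):+0/OXOX/OXOX*
[OXOX/OXOX] end (terminal +0, X#4); searched ...X/OXOX to 8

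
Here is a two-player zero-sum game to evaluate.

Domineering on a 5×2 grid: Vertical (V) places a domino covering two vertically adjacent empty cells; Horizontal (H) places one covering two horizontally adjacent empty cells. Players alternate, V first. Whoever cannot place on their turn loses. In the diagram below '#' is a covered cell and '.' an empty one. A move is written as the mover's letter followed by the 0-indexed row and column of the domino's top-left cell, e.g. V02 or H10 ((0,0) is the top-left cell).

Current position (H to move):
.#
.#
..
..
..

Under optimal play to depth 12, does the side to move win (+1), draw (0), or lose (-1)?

value(.#/.#/../../.., H) = +1

p1 H@[.#/.#/../../..]: H20[.#/.#/##/../..]-1 H30[.#/.#/../##/..]+1* H40[.#/.#/../../##]-1
p2 V@[.#/.#/../##/..]: V00[##/##/../##/..]-1* V10[.#/##/#./##/..]-1
p3 H@[##/##/../##/..]: H20[##/##/##/##/..]+1* H40[##/##/../##/##]+1
p4 V@[##/##/##/##/..] terminal -1; root [.#/.#/../../..] d12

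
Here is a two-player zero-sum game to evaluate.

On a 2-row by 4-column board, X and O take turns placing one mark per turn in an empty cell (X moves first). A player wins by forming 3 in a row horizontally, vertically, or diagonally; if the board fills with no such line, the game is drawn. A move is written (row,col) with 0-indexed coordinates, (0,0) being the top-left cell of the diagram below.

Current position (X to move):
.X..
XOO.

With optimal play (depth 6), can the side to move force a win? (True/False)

[.X../XOO.] X move#1: (0,0):-1/XX../XOO., (0,2):-1/.XX./XOO., (0,3):-1/.X.X/XOO., (1,3):+0/.X../XOOX*
[.X../XOOX] O move#2: (0,0):+0/OX../XOOX*, (0,2):+0/.XO./XOOX, (0,3):+0/.X.O/XOOX
[OX../XOOX] X move#3: (0,2):+0/OXX./XOOX*, (0,3):+0/OX.X/XOOX
[OXX./XOOX] O move#4: (0,3):+0/OXXO/XOOX*
[OXXO/XOOX] end (terminal +0, X#5); searched .X../XOO. to 6

X winning at [.X../XOO.]: False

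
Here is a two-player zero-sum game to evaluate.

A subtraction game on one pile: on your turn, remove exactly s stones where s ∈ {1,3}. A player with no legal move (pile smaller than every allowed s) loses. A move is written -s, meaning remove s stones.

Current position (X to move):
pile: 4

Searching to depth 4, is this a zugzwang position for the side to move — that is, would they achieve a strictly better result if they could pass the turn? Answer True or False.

p1 X@[4]: -1[3]-1* -3[1]-1
p2 O@[3]: -1[2]+1* -3[0]+1
p3 X@[2]: -1[1]-1*
p4 O@[1]: -1[0]+1*
p5 X@[0] terminal -1; root [4] d4
suppose X passes — search the same position with O to move:
pass> p1 O@[4]: -1[3]-1* -3[1]-1
pass> p2 X@[3]: -1[2]+1* -3[0]+1
pass> p3 O@[2]: -1[1]-1*
pass> p4 X@[1]: -1[0]+1*
pass> p5 O@[0] terminal -1; root [4] d4
for X: play -1, pass +1

zugzwang(4, X) = True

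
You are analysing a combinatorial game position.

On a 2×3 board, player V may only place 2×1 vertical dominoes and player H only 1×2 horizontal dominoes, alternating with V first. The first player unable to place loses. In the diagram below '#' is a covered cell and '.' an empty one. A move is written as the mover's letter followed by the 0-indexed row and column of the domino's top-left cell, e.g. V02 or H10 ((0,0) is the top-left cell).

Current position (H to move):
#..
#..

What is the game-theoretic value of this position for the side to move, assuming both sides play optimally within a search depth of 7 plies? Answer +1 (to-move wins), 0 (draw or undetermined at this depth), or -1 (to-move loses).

value(#../#.., H) = +1

ply 1, H at #../#.. | H01=+1→###/#..*; H11=+1→#../###
ply 2: ###/#.. is terminal -1 (V); from #../#.. depth 7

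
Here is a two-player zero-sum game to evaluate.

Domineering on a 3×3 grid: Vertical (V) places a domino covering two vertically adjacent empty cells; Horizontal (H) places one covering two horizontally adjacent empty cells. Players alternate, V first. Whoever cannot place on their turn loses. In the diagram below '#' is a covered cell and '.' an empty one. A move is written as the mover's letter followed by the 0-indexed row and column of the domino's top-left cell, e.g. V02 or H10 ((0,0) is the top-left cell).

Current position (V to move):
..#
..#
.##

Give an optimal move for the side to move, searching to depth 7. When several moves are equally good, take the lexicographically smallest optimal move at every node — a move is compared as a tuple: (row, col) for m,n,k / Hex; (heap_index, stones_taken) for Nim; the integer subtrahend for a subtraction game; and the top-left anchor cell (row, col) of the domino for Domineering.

ply 1, V at ..#/..#/.## | V00=+1→#.#/#.#/.##*; V01=+1→.##/.##/.##; V10=-1→..#/#.#/###
ply 2: #.#/#.#/.## is terminal -1 (H); from ..#/..#/.## depth 7

V's best at [..#/..#/.##]: V00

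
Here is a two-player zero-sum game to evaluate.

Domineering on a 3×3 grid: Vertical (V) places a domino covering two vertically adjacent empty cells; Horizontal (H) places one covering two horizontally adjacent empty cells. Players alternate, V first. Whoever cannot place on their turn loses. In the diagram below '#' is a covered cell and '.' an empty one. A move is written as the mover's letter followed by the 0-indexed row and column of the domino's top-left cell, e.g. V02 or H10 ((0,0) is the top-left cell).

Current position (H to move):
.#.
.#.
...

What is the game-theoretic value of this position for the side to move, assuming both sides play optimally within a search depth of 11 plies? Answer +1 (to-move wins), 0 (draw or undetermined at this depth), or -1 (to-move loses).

value(.#./.#./..., H) = -1

ply 1, H at .#./.#./... | H20=-1→.#./.#./##.*; H21=-1→.#./.#./.##
ply 2, V at .#./.#./##. | V00=+1→##./##./##.*; V02=+1→.##/.##/##.; V12=+1→.#./.##/###
ply 3: ##./##./##. is terminal -1 (H); from .#./.#./... depth 11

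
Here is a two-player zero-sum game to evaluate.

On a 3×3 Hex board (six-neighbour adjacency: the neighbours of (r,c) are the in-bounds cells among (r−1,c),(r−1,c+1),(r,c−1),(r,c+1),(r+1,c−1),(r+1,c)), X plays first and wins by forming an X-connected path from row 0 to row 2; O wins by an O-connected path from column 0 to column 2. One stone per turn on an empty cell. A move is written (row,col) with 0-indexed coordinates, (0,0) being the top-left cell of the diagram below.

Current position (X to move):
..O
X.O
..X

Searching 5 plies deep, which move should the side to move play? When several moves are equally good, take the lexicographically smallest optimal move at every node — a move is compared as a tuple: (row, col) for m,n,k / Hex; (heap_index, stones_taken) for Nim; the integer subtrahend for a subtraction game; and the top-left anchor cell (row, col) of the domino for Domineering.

p1 X@[..O/X.O/..X]: (0,0)[X.O/X.O/..X]-1 (0,1)[.XO/X.O/..X]-1 (1,1)[..O/XXO/..X]+1* (2,0)[..O/X.O/X.X]+1 (2,1)[..O/X.O/.XX]+1
p2 O@[..O/XXO/..X]: (0,0)[O.O/XXO/..X]-1* (0,1)[.OO/XXO/..X]-1 (2,0)[..O/XXO/O.X]-1 (2,1)[..O/XXO/.OX]-1
p3 X@[O.O/XXO/..X]: (0,1)[OXO/XXO/..X]+1* (2,0)[O.O/XXO/X.X]-1 (2,1)[O.O/XXO/.XX]-1
p4 O@[OXO/XXO/..X]: (2,0)[OXO/XXO/O.X]-1* (2,1)[OXO/XXO/.OX]-1
p5 X@[OXO/XXO/O.X]: (2,1)[OXO/XXO/OXX]+1*
p6 O@[OXO/XXO/OXX] terminal -1; root [..O/X.O/..X] d5

X's best at [..O/X.O/..X]: (1,1)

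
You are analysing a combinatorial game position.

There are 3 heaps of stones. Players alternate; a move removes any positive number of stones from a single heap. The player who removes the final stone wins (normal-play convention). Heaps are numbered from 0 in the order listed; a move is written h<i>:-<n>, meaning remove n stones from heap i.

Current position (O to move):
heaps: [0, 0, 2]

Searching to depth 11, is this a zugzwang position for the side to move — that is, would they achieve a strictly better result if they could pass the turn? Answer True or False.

zugzwang((0,0,2), O) = False

p1 O@[(0,0,2)]: h2:-1[(0,0,1)]-1 h2:-2[(0,0,0)]+1*
p2 X@[(0,0,0)] terminal -1; root [(0,0,2)] d11
pass branch (X moves first from the same position):
  | p1 X@[(0,0,2)]: h2:-1[(0,0,1)]-1 h2:-2[(0,0,0)]+1*
  | p2 O@[(0,0,0)] terminal -1; root [(0,0,2)] d11
O moving scores +1; O passing scores -1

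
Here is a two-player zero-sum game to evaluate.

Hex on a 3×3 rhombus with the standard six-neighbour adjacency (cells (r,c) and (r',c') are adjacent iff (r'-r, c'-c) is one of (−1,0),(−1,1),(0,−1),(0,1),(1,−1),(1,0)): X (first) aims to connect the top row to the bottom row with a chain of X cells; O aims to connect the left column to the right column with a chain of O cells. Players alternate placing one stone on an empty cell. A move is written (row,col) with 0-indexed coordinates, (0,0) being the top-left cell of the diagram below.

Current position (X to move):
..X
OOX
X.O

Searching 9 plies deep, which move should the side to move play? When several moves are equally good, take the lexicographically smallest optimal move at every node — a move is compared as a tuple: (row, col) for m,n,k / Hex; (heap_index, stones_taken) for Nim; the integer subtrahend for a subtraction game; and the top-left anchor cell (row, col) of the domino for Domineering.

ply 1, X at ..X/OOX/X.O | (0,0)=-1→X.X/OOX/X.O; (0,1)=-1→.XX/OOX/X.O; (2,1)=+1→..X/OOX/XXO*
ply 2: ..X/OOX/XXO is terminal -1 (O); from ..X/OOX/X.O depth 9

X's best at [..X/OOX/X.O]: (2,1)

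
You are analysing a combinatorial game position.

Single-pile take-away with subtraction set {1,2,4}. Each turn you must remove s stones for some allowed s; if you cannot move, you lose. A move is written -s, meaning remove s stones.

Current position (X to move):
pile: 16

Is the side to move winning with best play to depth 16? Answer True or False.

X winning at [16]: True

p1 X@[16]: -1[15]+1* -2[14]-1 -4[12]+1
p2 O@[15]: -1[14]-1* -2[13]-1 -4[11]-1
p3 X@[14]: -1[13]-1 -2[12]+1* -4[10]-1
p4 O@[12]: -1[11]-1* -2[10]-1 -4[8]-1
p5 X@[11]: -1[10]-1 -2[9]+1* -4[7]-1
p6 O@[9]: -1[8]-1* -2[7]-1 -4[5]-1
p7 X@[8]: -1[7]-1 -2[6]+1* -4[4]-1
p8 O@[6]: -1[5]-1* -2[4]-1 -4[2]-1
p9 X@[5]: -1[4]-1 -2[3]+1* -4[1]-1
p10 O@[3]: -1[2]-1* -2[1]-1
p11 X@[2]: -1[1]-1 -2[0]+1*
p12 O@[0] terminal -1; root [16] d16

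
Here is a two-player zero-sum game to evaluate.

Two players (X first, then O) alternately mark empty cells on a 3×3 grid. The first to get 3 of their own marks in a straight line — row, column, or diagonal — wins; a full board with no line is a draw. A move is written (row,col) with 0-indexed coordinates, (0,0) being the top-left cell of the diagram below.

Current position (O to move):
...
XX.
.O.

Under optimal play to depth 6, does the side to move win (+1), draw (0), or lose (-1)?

value(.../XX./.O., O) = -1

[.../XX./.O.] O move#1: (0,0):-1/O../XX./.O.*, (0,1):-1/.O./XX./.O., (0,2):-1/..O/XX./.O., (1,2):-1/.../XXO/.O., (2,0):-1/.../XX./OO., (2,2):-1/.../XX./.OO
[O../XX./.O.] X move#2: (0,1):+0/OX./XX./.O., (0,2):+1/O.X/XX./.O.*, (1,2):+1/O../XXX/.O., (2,0):+1/O../XX./XO., (2,2):+0/O../XX./.OX
[O.X/XX./.O.] O move#3: (0,1):-1/OOX/XX./.O.*, (1,2):-1/O.X/XXO/.O., (2,0):-1/O.X/XX./OO., (2,2):-1/O.X/XX./.OO
[OOX/XX./.O.] X move#4: (1,2):+1/OOX/XXX/.O.*, (2,0):+1/OOX/XX./XO., (2,2):+1/OOX/XX./.OX
[OOX/XXX/.O.] end (terminal -1, O#5); searched .../XX./.O. to 6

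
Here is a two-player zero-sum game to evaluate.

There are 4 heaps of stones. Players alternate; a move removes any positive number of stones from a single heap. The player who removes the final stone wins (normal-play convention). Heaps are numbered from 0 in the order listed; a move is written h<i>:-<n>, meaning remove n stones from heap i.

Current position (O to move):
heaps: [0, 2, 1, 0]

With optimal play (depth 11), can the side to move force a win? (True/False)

O winning at [(0,2,1,0)]: True

[(0,2,1,0)] O move#1: h1:-1:+1/(0,1,1,0)*, h1:-2:-1/(0,0,1,0), h2:-1:-1/(0,2,0,0)
[(0,1,1,0)] X move#2: h1:-1:-1/(0,0,1,0)*, h2:-1:-1/(0,1,0,0)
[(0,0,1,0)] O move#3: h2:-1:+1/(0,0,0,0)*
[(0,0,0,0)] end (terminal -1, X#4); searched (0,2,1,0) to 11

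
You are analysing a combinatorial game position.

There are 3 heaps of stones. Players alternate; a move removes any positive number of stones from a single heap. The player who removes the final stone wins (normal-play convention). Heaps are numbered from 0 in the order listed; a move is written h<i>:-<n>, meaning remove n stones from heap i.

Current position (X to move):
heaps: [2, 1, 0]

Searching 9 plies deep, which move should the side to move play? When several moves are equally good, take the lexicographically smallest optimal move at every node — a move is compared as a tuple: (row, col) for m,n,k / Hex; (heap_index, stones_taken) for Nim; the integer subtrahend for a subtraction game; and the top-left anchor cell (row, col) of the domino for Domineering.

X's best at [(2,1,0)]: h0:-1

p1 X@[(2,1,0)]: h0:-1[(1,1,0)]+1* h0:-2[(0,1,0)]-1 h1:-1[(2,0,0)]-1
p2 O@[(1,1,0)]: h0:-1[(0,1,0)]-1* h1:-1[(1,0,0)]-1
p3 X@[(0,1,0)]: h1:-1[(0,0,0)]+1*
p4 O@[(0,0,0)] terminal -1; root [(2,1,0)] d9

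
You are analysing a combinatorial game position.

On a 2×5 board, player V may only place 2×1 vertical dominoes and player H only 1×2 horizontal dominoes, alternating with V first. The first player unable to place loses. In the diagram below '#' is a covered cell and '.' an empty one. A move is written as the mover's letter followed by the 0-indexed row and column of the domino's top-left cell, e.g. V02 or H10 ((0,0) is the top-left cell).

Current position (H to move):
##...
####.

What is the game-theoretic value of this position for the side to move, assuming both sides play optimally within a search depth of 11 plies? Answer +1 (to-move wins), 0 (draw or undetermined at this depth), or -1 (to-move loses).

value(##.../####., H) = +1

ply 1, H at ##.../####. | H02=-1→####./####.; H03=+1→##.##/####.*
ply 2: ##.##/####. is terminal -1 (V); from ##.../####. depth 11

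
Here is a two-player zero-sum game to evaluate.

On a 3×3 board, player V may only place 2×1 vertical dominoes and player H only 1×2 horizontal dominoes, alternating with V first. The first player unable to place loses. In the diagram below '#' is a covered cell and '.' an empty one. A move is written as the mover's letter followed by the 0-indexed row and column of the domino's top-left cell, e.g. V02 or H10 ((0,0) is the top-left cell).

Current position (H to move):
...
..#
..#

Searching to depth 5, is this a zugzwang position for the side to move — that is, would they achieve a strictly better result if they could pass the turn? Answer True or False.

ply 1, H at .../..#/..# | H00=-1→##./..#/..#; H01=-1→.##/..#/..#; H10=+1→.../###/..#*; H20=-1→.../..#/###
ply 2: .../###/..# is terminal -1 (V); from .../..#/..# depth 5
if H skipped the turn, V would face:
~ ply 1, V at .../..#/..# | V00=+1→#../#.#/..#*; V01=+1→.#./.##/..#; V10=+1→.../#.#/#.#; V11=+1→.../.##/.##
~ ply 2, H at #../#.#/..# | H01=-1→###/#.#/..#*; H20=-1→#../#.#/###
~ ply 3, V at ###/#.#/..# | V11=+1→###/###/.##*
~ ply 4: ###/###/.## is terminal -1 (H); from .../..#/..# depth 5
compare (H): move=+1 vs pass=-1

zugzwang(.../..#/..#, H) = False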